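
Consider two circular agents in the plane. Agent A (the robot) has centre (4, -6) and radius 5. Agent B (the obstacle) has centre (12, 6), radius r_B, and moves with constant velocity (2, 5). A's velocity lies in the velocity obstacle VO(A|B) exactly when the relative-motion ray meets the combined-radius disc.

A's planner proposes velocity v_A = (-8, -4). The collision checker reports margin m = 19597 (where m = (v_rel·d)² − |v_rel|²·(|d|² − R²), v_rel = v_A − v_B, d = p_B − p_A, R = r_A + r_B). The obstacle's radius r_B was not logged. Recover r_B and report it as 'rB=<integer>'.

m = 19597
d = (8, 12);  v_rel = (-10, -9),  |v_rel|² = 181
v_rel×d = (-10)·(12) − (-9)·(8) = -48
since m = R²·181 − (-48)²:  R² = (2304 + 19597) / 181 = 121
R = √121 = 11  ⇒  r_B = 11 − 5 = 6

rB=6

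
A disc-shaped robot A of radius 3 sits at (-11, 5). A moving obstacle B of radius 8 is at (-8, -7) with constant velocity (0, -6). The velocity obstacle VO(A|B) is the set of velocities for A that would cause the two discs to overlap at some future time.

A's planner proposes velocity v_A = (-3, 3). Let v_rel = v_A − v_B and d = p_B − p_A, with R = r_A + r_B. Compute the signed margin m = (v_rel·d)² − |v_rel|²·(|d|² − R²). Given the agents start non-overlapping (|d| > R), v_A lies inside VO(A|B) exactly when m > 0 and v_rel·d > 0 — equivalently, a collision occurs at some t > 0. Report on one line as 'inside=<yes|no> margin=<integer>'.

d = (3, -12),  |d|² = 153;  R = 3+8 = 11,  c = 153−11² = 32
v_rel = (-3, 9),  |v_rel|² = 90;  v_rel·d = (-3)·(3) + (9)·(-12) = -117
90·t² + 234·t + 32 = 0  ⇒  m = (-117)² − 90·32 = 10809
m = 10809 > 0,  v_rel·d = -117 < 0  ⇒  outside

inside=no margin=10809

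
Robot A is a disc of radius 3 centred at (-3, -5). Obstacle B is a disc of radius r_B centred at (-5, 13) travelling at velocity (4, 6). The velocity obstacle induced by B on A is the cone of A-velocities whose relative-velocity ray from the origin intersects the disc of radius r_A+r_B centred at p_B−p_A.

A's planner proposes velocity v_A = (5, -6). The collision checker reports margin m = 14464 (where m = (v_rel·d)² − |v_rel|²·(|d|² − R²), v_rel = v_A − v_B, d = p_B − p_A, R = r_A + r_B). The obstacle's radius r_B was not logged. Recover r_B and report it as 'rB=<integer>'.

m = 14464
d = (-2, 18);  v_rel = (1, -12),  |v_rel|² = 145
v_rel×d = (1)·(18) − (-12)·(-2) = -6
since m = R²·145 − (-6)²:  R² = (36 + 14464) / 145 = 100
R = √100 = 10  ⇒  r_B = 10 − 3 = 7

rB=7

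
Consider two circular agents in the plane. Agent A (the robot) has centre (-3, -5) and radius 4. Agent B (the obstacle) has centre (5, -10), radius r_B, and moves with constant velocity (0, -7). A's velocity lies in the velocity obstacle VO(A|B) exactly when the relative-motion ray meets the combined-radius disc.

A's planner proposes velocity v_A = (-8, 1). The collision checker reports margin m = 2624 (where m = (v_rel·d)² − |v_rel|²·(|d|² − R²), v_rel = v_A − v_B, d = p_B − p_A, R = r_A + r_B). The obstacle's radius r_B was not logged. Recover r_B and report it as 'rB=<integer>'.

m = 2624
d = (8, -5);  v_rel = (-8, 8),  |v_rel|² = 128
v_rel×d = (-8)·(-5) − (8)·(8) = -24
since m = R²·128 − (-24)²:  R² = (576 + 2624) / 128 = 25
R = √25 = 5  ⇒  r_B = 5 − 4 = 1

rB=1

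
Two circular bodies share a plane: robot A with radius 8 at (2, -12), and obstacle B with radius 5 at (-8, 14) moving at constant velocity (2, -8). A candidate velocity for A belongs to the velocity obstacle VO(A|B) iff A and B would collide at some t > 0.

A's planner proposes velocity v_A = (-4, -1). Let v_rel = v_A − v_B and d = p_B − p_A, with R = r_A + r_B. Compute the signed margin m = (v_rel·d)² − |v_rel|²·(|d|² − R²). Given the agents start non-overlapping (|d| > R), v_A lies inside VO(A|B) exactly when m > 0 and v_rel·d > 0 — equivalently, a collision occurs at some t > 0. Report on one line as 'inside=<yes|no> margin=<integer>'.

d = (-10, 26),  |d|² = 776;  R = 8+5 = 13,  c = 776−13² = 607
v_rel = (-6, 7),  |v_rel|² = 85;  v_rel·d = (-6)·(-10) + (7)·(26) = 242
85·t² − 484·t + 607 = 0  ⇒  m = 242² − 85·607 = 6969
m = 6969 > 0,  v_rel·d = 242 > 0  ⇒  inside

inside=yes margin=6969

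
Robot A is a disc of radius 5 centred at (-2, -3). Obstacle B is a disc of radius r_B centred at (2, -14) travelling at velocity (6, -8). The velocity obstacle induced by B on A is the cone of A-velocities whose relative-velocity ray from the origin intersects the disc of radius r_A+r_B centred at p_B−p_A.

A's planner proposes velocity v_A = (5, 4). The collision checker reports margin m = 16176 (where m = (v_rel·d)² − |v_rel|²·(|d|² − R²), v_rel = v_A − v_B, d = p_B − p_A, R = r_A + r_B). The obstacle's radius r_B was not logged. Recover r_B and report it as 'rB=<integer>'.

m = 16176
d = (4, -11);  v_rel = (-1, 12),  |v_rel|² = 145
v_rel×d = (-1)·(-11) − (12)·(4) = -37
since m = R²·145 − (-37)²:  R² = (1369 + 16176) / 145 = 121
R = √121 = 11  ⇒  r_B = 11 − 5 = 6

rB=6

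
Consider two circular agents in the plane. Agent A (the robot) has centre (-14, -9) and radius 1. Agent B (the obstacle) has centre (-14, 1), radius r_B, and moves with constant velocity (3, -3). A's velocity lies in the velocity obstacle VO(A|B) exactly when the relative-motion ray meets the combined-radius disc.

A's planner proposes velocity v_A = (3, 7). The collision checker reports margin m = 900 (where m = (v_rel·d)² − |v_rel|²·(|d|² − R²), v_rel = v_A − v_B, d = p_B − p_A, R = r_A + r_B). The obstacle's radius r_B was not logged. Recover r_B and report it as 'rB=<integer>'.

m = 900
d = (0, 10);  v_rel = (0, 10),  |v_rel|² = 100
v_rel×d = (0)·(10) − (10)·(0) = 0
since m = R²·100 − 0²:  R² = (0 + 900) / 100 = 9
R = √9 = 3  ⇒  r_B = 3 − 1 = 2

rB=2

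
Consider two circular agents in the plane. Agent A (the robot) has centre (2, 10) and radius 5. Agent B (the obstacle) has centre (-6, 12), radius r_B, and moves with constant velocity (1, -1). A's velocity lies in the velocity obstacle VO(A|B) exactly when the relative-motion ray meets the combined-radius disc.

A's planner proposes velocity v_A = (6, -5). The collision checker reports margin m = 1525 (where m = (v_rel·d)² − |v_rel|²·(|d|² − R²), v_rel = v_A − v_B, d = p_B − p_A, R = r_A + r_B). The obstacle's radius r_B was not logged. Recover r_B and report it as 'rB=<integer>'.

m = 1525
d = (-8, 2);  v_rel = (5, -4),  |v_rel|² = 41
v_rel×d = (5)·(2) − (-4)·(-8) = -22
since m = R²·41 − (-22)²:  R² = (484 + 1525) / 41 = 49
R = √49 = 7  ⇒  r_B = 7 − 5 = 2

rB=2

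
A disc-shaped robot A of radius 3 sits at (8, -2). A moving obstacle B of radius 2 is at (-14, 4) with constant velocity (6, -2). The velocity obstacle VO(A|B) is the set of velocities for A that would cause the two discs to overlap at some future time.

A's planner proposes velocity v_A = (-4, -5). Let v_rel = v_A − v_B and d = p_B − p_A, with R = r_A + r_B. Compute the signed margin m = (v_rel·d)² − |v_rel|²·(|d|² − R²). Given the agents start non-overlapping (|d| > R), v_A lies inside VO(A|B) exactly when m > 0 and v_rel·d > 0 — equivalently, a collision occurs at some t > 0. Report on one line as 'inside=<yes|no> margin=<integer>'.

d = (-22, 6),  |d|² = 520;  R = 3+2 = 5,  c = 520−5² = 495
v_rel = (-10, -3),  |v_rel|² = 109;  v_rel·d = (-10)·(-22) + (-3)·(6) = 202
109·t² − 404·t + 495 = 0  ⇒  m = 202² − 109·495 = -13151
m = -13151 < 0,  v_rel·d = 202 > 0  ⇒  outside

inside=no margin=-13151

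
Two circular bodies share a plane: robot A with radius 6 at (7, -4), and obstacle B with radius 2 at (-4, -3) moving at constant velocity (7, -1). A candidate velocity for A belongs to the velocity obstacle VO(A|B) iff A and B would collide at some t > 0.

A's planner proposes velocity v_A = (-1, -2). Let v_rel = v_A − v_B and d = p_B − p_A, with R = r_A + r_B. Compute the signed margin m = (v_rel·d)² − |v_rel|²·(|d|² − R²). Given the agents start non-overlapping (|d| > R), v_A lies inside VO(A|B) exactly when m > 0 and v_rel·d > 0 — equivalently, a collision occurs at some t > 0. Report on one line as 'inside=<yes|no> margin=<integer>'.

d = (-11, 1),  |d|² = 122;  R = 6+2 = 8,  c = 122−8² = 58
v_rel = (-8, -1),  |v_rel|² = 65;  v_rel·d = (-8)·(-11) + (-1)·(1) = 87
65·t² − 174·t + 58 = 0  ⇒  m = 87² − 65·58 = 3799
m = 3799 > 0,  v_rel·d = 87 > 0  ⇒  inside

inside=yes margin=3799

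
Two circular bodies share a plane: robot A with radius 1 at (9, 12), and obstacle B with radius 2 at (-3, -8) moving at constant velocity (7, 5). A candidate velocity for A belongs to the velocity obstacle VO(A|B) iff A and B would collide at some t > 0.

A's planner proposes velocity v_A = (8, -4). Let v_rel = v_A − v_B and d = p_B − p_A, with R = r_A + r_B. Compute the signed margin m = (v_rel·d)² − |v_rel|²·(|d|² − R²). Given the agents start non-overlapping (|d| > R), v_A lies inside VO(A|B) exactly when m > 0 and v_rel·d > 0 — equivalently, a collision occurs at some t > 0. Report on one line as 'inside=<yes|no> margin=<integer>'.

d = (-12, -20),  |d|² = 544;  R = 1+2 = 3,  c = 544−3² = 535
v_rel = (1, -9),  |v_rel|² = 82;  v_rel·d = (1)·(-12) + (-9)·(-20) = 168
82·t² − 336·t + 535 = 0  ⇒  m = 168² − 82·535 = -15646
m = -15646 < 0,  v_rel·d = 168 > 0  ⇒  outside

inside=no margin=-15646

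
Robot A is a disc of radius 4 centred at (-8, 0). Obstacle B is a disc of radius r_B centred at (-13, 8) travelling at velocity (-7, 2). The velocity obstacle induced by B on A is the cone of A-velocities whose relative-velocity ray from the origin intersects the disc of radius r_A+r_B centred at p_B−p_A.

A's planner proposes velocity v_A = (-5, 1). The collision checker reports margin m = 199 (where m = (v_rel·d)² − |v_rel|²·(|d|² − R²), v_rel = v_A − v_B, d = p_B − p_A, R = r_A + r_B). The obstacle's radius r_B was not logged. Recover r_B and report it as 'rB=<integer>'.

m = 199
d = (-5, 8);  v_rel = (2, -1),  |v_rel|² = 5
v_rel×d = (2)·(8) − (-1)·(-5) = 11
since m = R²·5 − 11²:  R² = (121 + 199) / 5 = 64
R = √64 = 8  ⇒  r_B = 8 − 4 = 4

rB=4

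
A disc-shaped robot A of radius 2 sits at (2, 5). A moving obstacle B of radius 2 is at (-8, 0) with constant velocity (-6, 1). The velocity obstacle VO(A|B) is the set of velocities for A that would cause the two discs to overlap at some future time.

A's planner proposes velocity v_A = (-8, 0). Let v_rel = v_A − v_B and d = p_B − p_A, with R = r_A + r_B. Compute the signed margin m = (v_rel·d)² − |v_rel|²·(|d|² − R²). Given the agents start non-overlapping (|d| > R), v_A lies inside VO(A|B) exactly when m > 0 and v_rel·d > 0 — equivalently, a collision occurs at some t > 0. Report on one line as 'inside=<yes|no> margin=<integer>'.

d = (-10, -5),  |d|² = 125;  R = 2+2 = 4,  c = 125−4² = 109
v_rel = (-2, -1),  |v_rel|² = 5;  v_rel·d = (-2)·(-10) + (-1)·(-5) = 25
5·t² − 50·t + 109 = 0  ⇒  m = 25² − 5·109 = 80
m = 80 > 0,  v_rel·d = 25 > 0  ⇒  inside

inside=yes margin=80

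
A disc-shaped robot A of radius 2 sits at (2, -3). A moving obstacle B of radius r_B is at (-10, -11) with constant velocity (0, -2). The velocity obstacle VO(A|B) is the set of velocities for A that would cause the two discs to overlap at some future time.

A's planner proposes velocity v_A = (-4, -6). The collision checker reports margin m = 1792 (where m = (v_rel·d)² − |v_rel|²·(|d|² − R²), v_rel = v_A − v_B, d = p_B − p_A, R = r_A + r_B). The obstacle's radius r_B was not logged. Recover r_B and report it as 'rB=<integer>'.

m = 1792
d = (-12, -8);  v_rel = (-4, -4),  |v_rel|² = 32
v_rel×d = (-4)·(-8) − (-4)·(-12) = -16
since m = R²·32 − (-16)²:  R² = (256 + 1792) / 32 = 64
R = √64 = 8  ⇒  r_B = 8 − 2 = 6

rB=6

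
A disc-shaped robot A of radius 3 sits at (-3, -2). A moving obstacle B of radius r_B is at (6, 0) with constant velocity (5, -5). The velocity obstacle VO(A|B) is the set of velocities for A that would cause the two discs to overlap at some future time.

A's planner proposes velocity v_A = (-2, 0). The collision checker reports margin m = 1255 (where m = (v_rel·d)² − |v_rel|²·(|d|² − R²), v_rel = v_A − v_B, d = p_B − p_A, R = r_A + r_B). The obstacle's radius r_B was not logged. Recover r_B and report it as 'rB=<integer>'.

m = 1255
d = (9, 2);  v_rel = (-7, 5),  |v_rel|² = 74
v_rel×d = (-7)·(2) − (5)·(9) = -59
since m = R²·74 − (-59)²:  R² = (3481 + 1255) / 74 = 64
R = √64 = 8  ⇒  r_B = 8 − 3 = 5

rB=5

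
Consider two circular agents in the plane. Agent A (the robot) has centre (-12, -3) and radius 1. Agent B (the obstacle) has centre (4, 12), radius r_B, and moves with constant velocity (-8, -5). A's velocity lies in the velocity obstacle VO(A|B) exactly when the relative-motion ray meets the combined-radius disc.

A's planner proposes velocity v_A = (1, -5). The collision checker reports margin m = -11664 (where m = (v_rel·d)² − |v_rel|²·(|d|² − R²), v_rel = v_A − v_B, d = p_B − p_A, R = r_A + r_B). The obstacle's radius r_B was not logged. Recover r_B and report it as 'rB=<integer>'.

m = -11664
d = (16, 15);  v_rel = (9, 0),  |v_rel|² = 81
v_rel×d = (9)·(15) − (0)·(16) = 135
since m = R²·81 − 135²:  R² = (18225 + -11664) / 81 = 81
R = √81 = 9  ⇒  r_B = 9 − 1 = 8

rB=8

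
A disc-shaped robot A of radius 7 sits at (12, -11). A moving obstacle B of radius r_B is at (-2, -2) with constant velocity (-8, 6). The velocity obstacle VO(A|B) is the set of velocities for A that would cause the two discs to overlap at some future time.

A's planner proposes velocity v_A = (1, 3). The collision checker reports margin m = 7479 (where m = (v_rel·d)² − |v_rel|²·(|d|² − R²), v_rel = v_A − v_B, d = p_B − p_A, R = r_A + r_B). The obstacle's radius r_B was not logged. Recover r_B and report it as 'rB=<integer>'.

m = 7479
d = (-14, 9);  v_rel = (9, -3),  |v_rel|² = 90
v_rel×d = (9)·(9) − (-3)·(-14) = 39
since m = R²·90 − 39²:  R² = (1521 + 7479) / 90 = 100
R = √100 = 10  ⇒  r_B = 10 − 7 = 3

rB=3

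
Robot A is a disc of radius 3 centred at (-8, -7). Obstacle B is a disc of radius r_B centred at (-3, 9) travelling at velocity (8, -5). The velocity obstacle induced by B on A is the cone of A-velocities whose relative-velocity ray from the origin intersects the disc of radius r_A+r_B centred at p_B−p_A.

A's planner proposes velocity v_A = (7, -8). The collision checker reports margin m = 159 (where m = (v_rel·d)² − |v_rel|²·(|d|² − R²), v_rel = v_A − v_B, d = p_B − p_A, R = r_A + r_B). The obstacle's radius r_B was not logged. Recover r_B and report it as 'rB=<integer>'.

m = 159
d = (5, 16);  v_rel = (-1, -3),  |v_rel|² = 10
v_rel×d = (-1)·(16) − (-3)·(5) = -1
since m = R²·10 − (-1)²:  R² = (1 + 159) / 10 = 16
R = √16 = 4  ⇒  r_B = 4 − 3 = 1

rB=1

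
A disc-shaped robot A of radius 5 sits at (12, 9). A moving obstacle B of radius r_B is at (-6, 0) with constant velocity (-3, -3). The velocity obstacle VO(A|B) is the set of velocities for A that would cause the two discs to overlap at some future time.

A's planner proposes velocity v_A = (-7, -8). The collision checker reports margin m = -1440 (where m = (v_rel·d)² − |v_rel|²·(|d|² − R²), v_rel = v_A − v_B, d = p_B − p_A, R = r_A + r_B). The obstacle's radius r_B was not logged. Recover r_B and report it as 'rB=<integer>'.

m = -1440
d = (-18, -9);  v_rel = (-4, -5),  |v_rel|² = 41
v_rel×d = (-4)·(-9) − (-5)·(-18) = -54
since m = R²·41 − (-54)²:  R² = (2916 + -1440) / 41 = 36
R = √36 = 6  ⇒  r_B = 6 − 5 = 1

rB=1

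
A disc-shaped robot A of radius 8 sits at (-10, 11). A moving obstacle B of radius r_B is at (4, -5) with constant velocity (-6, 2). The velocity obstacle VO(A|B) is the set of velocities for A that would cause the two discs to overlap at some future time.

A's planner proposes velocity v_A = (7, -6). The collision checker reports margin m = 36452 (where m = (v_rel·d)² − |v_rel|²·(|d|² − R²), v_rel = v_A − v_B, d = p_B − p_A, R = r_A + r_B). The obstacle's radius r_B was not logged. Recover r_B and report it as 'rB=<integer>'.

m = 36452
d = (14, -16);  v_rel = (13, -8),  |v_rel|² = 233
v_rel×d = (13)·(-16) − (-8)·(14) = -96
since m = R²·233 − (-96)²:  R² = (9216 + 36452) / 233 = 196
R = √196 = 14  ⇒  r_B = 14 − 8 = 6

rB=6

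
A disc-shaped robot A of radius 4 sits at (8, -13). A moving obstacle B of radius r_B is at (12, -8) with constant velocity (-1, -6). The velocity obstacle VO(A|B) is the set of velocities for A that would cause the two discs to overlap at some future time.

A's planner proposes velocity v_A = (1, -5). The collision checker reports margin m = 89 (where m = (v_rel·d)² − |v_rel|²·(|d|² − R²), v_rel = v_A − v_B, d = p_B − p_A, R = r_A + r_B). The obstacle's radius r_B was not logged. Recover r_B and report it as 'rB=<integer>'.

m = 89
d = (4, 5);  v_rel = (2, 1),  |v_rel|² = 5
v_rel×d = (2)·(5) − (1)·(4) = 6
since m = R²·5 − 6²:  R² = (36 + 89) / 5 = 25
R = √25 = 5  ⇒  r_B = 5 − 4 = 1

rB=1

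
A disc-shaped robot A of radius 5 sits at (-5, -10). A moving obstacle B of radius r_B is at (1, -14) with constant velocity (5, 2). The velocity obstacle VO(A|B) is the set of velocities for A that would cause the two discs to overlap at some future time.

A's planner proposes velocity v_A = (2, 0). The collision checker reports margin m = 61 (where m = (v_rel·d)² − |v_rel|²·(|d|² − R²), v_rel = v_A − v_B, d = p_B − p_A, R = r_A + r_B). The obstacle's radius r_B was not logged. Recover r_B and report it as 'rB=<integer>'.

m = 61
d = (6, -4);  v_rel = (-3, -2),  |v_rel|² = 13
v_rel×d = (-3)·(-4) − (-2)·(6) = 24
since m = R²·13 − 24²:  R² = (576 + 61) / 13 = 49
R = √49 = 7  ⇒  r_B = 7 − 5 = 2

rB=2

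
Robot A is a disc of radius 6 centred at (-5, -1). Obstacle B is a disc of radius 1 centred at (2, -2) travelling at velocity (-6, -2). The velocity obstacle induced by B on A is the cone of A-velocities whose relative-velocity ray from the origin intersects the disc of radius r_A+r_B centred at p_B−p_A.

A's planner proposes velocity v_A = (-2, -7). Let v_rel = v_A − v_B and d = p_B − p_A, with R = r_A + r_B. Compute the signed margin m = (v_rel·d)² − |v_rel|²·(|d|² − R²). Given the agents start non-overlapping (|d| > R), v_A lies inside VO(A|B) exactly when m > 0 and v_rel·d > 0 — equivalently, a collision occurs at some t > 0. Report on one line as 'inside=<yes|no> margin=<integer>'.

d = (7, -1),  |d|² = 50;  R = 6+1 = 7,  c = 50−7² = 1
v_rel = (4, -5),  |v_rel|² = 41;  v_rel·d = (4)·(7) + (-5)·(-1) = 33
41·t² − 66·t + 1 = 0  ⇒  m = 33² − 41·1 = 1048
m = 1048 > 0,  v_rel·d = 33 > 0  ⇒  inside

inside=yes margin=1048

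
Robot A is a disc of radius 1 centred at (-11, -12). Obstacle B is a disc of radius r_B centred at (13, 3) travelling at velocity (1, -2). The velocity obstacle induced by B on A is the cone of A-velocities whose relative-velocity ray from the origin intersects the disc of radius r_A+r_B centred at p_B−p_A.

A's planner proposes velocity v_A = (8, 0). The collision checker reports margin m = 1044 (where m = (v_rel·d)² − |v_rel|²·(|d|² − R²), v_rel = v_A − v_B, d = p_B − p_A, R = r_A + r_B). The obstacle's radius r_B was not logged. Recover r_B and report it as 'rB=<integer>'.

m = 1044
d = (24, 15);  v_rel = (7, 2),  |v_rel|² = 53
v_rel×d = (7)·(15) − (2)·(24) = 57
since m = R²·53 − 57²:  R² = (3249 + 1044) / 53 = 81
R = √81 = 9  ⇒  r_B = 9 − 1 = 8

rB=8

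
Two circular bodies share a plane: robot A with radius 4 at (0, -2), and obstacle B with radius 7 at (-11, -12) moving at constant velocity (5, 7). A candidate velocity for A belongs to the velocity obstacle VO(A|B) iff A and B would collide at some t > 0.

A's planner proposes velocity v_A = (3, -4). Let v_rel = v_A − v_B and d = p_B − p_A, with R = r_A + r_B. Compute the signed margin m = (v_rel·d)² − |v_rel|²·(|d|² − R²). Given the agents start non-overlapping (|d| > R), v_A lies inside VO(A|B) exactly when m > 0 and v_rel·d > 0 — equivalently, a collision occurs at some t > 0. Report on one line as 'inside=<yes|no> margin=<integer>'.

d = (-11, -10),  |d|² = 221;  R = 4+7 = 11,  c = 221−11² = 100
v_rel = (-2, -11),  |v_rel|² = 125;  v_rel·d = (-2)·(-11) + (-11)·(-10) = 132
125·t² − 264·t + 100 = 0  ⇒  m = 132² − 125·100 = 4924
m = 4924 > 0,  v_rel·d = 132 > 0  ⇒  inside

inside=yes margin=4924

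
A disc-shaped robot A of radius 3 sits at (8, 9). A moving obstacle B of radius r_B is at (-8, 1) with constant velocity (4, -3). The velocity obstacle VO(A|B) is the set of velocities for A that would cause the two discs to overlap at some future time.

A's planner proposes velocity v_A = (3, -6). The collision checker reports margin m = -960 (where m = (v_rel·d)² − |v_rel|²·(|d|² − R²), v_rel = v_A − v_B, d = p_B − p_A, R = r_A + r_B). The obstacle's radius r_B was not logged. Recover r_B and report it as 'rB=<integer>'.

m = -960
d = (-16, -8);  v_rel = (-1, -3),  |v_rel|² = 10
v_rel×d = (-1)·(-8) − (-3)·(-16) = -40
since m = R²·10 − (-40)²:  R² = (1600 + -960) / 10 = 64
R = √64 = 8  ⇒  r_B = 8 − 3 = 5

rB=5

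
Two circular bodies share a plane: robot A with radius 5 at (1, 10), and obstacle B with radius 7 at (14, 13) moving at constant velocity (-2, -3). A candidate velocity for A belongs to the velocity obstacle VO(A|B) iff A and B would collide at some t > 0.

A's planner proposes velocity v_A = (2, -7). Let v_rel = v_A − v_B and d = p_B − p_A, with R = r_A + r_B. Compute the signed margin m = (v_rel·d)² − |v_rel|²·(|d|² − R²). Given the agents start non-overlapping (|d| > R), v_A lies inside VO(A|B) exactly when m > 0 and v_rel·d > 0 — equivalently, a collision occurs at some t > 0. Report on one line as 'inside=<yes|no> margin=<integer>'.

d = (13, 3),  |d|² = 178;  R = 5+7 = 12,  c = 178−12² = 34
v_rel = (4, -4),  |v_rel|² = 32;  v_rel·d = (4)·(13) + (-4)·(3) = 40
32·t² − 80·t + 34 = 0  ⇒  m = 40² − 32·34 = 512
m = 512 > 0,  v_rel·d = 40 > 0  ⇒  inside

inside=yes margin=512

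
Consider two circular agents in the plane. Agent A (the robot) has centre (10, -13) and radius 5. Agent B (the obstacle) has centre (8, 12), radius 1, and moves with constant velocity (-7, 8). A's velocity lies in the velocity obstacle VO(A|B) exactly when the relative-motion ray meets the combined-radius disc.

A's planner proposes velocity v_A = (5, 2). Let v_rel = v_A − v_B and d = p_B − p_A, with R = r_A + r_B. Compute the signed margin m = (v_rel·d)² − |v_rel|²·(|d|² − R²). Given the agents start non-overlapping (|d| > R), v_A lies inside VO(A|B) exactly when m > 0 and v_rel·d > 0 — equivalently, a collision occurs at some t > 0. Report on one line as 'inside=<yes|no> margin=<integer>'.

d = (-2, 25),  |d|² = 629;  R = 5+1 = 6,  c = 629−6² = 593
v_rel = (12, -6),  |v_rel|² = 180;  v_rel·d = (12)·(-2) + (-6)·(25) = -174
180·t² + 348·t + 593 = 0  ⇒  m = (-174)² − 180·593 = -76464
m = -76464 < 0,  v_rel·d = -174 < 0  ⇒  outside

inside=no margin=-76464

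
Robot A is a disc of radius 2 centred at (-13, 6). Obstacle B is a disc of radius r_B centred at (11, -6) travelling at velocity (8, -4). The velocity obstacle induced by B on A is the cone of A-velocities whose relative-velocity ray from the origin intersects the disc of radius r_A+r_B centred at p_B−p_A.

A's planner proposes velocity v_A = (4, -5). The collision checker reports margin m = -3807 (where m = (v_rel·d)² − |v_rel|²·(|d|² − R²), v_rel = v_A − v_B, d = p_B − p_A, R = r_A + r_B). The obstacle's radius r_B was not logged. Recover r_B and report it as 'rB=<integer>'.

m = -3807
d = (24, -12);  v_rel = (-4, -1),  |v_rel|² = 17
v_rel×d = (-4)·(-12) − (-1)·(24) = 72
since m = R²·17 − 72²:  R² = (5184 + -3807) / 17 = 81
R = √81 = 9  ⇒  r_B = 9 − 2 = 7

rB=7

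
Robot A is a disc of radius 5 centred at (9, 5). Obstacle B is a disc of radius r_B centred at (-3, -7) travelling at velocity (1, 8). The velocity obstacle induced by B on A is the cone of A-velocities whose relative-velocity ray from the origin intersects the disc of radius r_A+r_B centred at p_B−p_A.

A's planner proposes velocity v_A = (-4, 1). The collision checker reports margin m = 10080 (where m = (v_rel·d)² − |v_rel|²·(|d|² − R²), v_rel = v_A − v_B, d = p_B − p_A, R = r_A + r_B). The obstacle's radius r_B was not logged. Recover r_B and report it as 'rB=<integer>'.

m = 10080
d = (-12, -12);  v_rel = (-5, -7),  |v_rel|² = 74
v_rel×d = (-5)·(-12) − (-7)·(-12) = -24
since m = R²·74 − (-24)²:  R² = (576 + 10080) / 74 = 144
R = √144 = 12  ⇒  r_B = 12 − 5 = 7

rB=7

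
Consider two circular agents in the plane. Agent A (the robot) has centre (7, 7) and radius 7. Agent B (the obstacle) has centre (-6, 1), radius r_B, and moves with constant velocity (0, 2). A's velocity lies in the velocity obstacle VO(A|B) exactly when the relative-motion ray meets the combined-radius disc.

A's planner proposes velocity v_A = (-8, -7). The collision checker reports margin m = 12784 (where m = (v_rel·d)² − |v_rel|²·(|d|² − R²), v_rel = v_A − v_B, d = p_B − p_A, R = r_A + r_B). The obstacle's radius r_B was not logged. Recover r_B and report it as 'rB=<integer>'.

m = 12784
d = (-13, -6);  v_rel = (-8, -9),  |v_rel|² = 145
v_rel×d = (-8)·(-6) − (-9)·(-13) = -69
since m = R²·145 − (-69)²:  R² = (4761 + 12784) / 145 = 121
R = √121 = 11  ⇒  r_B = 11 − 7 = 4

rB=4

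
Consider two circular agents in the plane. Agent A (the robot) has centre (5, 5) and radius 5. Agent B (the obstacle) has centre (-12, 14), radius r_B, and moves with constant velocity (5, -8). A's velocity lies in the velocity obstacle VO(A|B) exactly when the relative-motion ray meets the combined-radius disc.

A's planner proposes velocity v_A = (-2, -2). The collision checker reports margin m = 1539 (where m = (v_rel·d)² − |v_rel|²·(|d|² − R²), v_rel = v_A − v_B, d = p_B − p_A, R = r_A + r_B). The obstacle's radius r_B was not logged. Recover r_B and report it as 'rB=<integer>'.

m = 1539
d = (-17, 9);  v_rel = (-7, 6),  |v_rel|² = 85
v_rel×d = (-7)·(9) − (6)·(-17) = 39
since m = R²·85 − 39²:  R² = (1521 + 1539) / 85 = 36
R = √36 = 6  ⇒  r_B = 6 − 5 = 1

rB=1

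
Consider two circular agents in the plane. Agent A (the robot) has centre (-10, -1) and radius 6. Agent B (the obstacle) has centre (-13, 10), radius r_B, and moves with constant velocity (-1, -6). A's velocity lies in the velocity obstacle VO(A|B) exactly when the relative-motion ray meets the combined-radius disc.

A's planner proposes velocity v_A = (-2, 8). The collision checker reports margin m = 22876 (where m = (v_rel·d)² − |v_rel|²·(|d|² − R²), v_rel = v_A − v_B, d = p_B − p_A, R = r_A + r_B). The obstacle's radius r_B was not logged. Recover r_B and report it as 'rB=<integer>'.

m = 22876
d = (-3, 11);  v_rel = (-1, 14),  |v_rel|² = 197
v_rel×d = (-1)·(11) − (14)·(-3) = 31
since m = R²·197 − 31²:  R² = (961 + 22876) / 197 = 121
R = √121 = 11  ⇒  r_B = 11 − 6 = 5

rB=5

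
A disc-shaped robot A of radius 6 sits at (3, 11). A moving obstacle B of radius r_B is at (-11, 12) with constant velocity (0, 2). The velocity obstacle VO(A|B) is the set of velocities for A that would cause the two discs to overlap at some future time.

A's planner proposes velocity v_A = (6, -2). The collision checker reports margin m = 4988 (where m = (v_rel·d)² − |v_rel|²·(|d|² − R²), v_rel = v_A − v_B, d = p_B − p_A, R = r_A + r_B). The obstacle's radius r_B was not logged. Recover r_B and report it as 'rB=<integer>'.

m = 4988
d = (-14, 1);  v_rel = (6, -4),  |v_rel|² = 52
v_rel×d = (6)·(1) − (-4)·(-14) = -50
since m = R²·52 − (-50)²:  R² = (2500 + 4988) / 52 = 144
R = √144 = 12  ⇒  r_B = 12 − 6 = 6

rB=6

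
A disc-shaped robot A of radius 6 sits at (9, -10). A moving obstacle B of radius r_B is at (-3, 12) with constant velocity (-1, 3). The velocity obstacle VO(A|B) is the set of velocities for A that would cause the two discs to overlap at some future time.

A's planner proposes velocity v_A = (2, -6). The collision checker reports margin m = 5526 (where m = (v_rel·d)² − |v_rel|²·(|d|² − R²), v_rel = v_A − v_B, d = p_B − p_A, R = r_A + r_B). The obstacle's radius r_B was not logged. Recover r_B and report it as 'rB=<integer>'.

m = 5526
d = (-12, 22);  v_rel = (3, -9),  |v_rel|² = 90
v_rel×d = (3)·(22) − (-9)·(-12) = -42
since m = R²·90 − (-42)²:  R² = (1764 + 5526) / 90 = 81
R = √81 = 9  ⇒  r_B = 9 − 6 = 3

rB=3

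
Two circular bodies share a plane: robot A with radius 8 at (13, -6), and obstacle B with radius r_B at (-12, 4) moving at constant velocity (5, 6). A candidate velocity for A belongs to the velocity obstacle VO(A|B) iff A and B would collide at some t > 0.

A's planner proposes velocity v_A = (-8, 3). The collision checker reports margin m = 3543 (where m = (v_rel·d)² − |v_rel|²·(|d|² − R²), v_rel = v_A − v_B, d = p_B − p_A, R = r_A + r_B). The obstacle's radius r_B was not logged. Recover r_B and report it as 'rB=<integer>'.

m = 3543
d = (-25, 10);  v_rel = (-13, -3),  |v_rel|² = 178
v_rel×d = (-13)·(10) − (-3)·(-25) = -205
since m = R²·178 − (-205)²:  R² = (42025 + 3543) / 178 = 256
R = √256 = 16  ⇒  r_B = 16 − 8 = 8

rB=8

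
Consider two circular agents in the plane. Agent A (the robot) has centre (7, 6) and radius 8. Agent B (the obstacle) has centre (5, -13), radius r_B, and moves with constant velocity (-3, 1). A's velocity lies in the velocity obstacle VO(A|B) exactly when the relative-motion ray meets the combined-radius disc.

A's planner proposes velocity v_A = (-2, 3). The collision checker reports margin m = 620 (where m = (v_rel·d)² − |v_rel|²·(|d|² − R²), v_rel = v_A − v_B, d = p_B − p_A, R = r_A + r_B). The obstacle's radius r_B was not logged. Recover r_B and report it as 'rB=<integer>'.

m = 620
d = (-2, -19);  v_rel = (1, 2),  |v_rel|² = 5
v_rel×d = (1)·(-19) − (2)·(-2) = -15
since m = R²·5 − (-15)²:  R² = (225 + 620) / 5 = 169
R = √169 = 13  ⇒  r_B = 13 − 8 = 5

rB=5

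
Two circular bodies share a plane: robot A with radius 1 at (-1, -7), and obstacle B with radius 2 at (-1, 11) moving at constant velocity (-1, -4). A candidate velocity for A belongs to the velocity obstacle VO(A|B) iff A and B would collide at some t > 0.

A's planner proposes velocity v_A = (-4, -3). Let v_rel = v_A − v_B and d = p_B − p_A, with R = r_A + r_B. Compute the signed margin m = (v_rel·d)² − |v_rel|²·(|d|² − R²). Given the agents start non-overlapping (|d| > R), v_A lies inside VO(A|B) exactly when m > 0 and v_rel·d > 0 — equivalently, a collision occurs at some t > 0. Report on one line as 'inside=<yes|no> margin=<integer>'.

d = (0, 18),  |d|² = 324;  R = 1+2 = 3,  c = 324−3² = 315
v_rel = (-3, 1),  |v_rel|² = 10;  v_rel·d = (-3)·(0) + (1)·(18) = 18
10·t² − 36·t + 315 = 0  ⇒  m = 18² − 10·315 = -2826
m = -2826 < 0,  v_rel·d = 18 > 0  ⇒  outside

inside=no margin=-2826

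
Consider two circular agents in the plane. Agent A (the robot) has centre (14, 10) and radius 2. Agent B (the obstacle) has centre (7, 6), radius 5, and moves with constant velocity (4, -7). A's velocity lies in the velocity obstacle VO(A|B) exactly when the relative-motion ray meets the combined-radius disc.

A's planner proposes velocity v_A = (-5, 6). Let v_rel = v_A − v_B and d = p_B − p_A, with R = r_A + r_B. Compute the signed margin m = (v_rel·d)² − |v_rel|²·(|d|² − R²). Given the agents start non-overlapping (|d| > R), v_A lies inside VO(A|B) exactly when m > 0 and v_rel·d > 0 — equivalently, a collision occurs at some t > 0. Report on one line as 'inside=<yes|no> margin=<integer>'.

d = (-7, -4),  |d|² = 65;  R = 2+5 = 7,  c = 65−7² = 16
v_rel = (-9, 13),  |v_rel|² = 250;  v_rel·d = (-9)·(-7) + (13)·(-4) = 11
250·t² − 22·t + 16 = 0  ⇒  m = 11² − 250·16 = -3879
m = -3879 < 0,  v_rel·d = 11 > 0  ⇒  outside

inside=no margin=-3879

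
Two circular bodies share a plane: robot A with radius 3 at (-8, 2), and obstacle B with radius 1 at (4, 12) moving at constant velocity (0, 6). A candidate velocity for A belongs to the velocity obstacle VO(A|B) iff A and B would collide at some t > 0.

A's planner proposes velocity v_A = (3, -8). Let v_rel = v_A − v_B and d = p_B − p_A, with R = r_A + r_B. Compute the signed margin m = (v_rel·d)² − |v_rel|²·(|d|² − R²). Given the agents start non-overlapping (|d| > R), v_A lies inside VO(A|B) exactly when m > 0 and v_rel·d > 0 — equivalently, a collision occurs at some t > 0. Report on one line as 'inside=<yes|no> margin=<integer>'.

d = (12, 10),  |d|² = 244;  R = 3+1 = 4,  c = 244−4² = 228
v_rel = (3, -14),  |v_rel|² = 205;  v_rel·d = (3)·(12) + (-14)·(10) = -104
205·t² + 208·t + 228 = 0  ⇒  m = (-104)² − 205·228 = -35924
m = -35924 < 0,  v_rel·d = -104 < 0  ⇒  outside

inside=no margin=-35924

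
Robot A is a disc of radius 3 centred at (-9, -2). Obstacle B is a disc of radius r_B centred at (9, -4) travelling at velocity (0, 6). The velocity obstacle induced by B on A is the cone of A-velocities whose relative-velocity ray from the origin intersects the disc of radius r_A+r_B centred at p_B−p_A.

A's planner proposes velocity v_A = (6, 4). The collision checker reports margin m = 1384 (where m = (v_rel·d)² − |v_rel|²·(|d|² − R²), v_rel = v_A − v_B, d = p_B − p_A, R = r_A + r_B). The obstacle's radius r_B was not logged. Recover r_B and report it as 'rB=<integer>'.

m = 1384
d = (18, -2);  v_rel = (6, -2),  |v_rel|² = 40
v_rel×d = (6)·(-2) − (-2)·(18) = 24
since m = R²·40 − 24²:  R² = (576 + 1384) / 40 = 49
R = √49 = 7  ⇒  r_B = 7 − 3 = 4

rB=4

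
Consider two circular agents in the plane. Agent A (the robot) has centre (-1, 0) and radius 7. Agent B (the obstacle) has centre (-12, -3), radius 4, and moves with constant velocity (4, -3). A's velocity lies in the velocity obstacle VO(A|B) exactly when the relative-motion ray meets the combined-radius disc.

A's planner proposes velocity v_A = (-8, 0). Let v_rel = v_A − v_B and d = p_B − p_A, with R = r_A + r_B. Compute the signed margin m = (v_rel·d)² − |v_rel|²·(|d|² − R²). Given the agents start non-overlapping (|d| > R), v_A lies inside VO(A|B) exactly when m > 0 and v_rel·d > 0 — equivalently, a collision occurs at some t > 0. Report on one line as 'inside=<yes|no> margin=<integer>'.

d = (-11, -3),  |d|² = 130;  R = 7+4 = 11,  c = 130−11² = 9
v_rel = (-12, 3),  |v_rel|² = 153;  v_rel·d = (-12)·(-11) + (3)·(-3) = 123
153·t² − 246·t + 9 = 0  ⇒  m = 123² − 153·9 = 13752
m = 13752 > 0,  v_rel·d = 123 > 0  ⇒  inside

inside=yes margin=13752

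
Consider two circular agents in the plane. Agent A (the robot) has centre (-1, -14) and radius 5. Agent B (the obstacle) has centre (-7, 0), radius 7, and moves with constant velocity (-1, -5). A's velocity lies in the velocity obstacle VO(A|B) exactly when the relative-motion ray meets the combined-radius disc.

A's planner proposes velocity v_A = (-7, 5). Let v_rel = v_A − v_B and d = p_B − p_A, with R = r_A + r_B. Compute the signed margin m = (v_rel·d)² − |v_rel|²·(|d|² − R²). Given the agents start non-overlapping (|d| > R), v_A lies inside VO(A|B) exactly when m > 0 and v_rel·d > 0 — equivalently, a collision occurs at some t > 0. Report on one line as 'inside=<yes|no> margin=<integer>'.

d = (-6, 14),  |d|² = 232;  R = 5+7 = 12,  c = 232−12² = 88
v_rel = (-6, 10),  |v_rel|² = 136;  v_rel·d = (-6)·(-6) + (10)·(14) = 176
136·t² − 352·t + 88 = 0  ⇒  m = 176² − 136·88 = 19008
m = 19008 > 0,  v_rel·d = 176 > 0  ⇒  inside

inside=yes margin=19008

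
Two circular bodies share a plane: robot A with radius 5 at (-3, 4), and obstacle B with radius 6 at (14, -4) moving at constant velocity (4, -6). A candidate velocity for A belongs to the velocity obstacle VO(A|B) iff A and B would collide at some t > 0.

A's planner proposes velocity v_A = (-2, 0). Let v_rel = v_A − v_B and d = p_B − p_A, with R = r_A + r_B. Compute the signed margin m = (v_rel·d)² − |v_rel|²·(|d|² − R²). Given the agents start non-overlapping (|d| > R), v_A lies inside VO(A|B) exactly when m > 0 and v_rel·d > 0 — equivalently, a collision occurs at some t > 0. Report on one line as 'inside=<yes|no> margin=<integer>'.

d = (17, -8),  |d|² = 353;  R = 5+6 = 11,  c = 353−11² = 232
v_rel = (-6, 6),  |v_rel|² = 72;  v_rel·d = (-6)·(17) + (6)·(-8) = -150
72·t² + 300·t + 232 = 0  ⇒  m = (-150)² − 72·232 = 5796
m = 5796 > 0,  v_rel·d = -150 < 0  ⇒  outside

inside=no margin=5796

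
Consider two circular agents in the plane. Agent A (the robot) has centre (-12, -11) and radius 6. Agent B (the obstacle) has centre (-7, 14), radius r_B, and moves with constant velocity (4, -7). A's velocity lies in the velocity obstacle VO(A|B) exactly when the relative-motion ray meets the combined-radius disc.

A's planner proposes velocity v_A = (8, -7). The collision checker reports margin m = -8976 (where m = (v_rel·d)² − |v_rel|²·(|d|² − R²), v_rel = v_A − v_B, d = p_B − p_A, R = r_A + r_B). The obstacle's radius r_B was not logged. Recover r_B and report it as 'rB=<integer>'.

m = -8976
d = (5, 25);  v_rel = (4, 0),  |v_rel|² = 16
v_rel×d = (4)·(25) − (0)·(5) = 100
since m = R²·16 − 100²:  R² = (10000 + -8976) / 16 = 64
R = √64 = 8  ⇒  r_B = 8 − 6 = 2

rB=2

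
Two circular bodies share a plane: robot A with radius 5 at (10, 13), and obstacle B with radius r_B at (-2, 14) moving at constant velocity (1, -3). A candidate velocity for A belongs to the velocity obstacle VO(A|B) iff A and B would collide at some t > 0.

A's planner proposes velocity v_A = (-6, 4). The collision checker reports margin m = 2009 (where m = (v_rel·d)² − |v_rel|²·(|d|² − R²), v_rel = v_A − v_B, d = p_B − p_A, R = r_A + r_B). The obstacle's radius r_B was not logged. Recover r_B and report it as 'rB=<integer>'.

m = 2009
d = (-12, 1);  v_rel = (-7, 7),  |v_rel|² = 98
v_rel×d = (-7)·(1) − (7)·(-12) = 77
since m = R²·98 − 77²:  R² = (5929 + 2009) / 98 = 81
R = √81 = 9  ⇒  r_B = 9 − 5 = 4

rB=4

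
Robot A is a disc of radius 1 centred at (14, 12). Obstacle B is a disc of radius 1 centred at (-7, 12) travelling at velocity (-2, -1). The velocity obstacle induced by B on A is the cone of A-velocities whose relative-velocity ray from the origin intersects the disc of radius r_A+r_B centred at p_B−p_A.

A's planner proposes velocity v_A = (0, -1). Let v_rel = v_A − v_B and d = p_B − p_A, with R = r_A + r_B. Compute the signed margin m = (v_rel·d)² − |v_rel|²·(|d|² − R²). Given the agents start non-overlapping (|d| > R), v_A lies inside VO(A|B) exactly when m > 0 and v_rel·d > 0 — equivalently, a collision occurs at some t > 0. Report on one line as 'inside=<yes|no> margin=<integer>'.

d = (-21, 0),  |d|² = 441;  R = 1+1 = 2,  c = 441−2² = 437
v_rel = (2, 0),  |v_rel|² = 4;  v_rel·d = (2)·(-21) + (0)·(0) = -42
4·t² + 84·t + 437 = 0  ⇒  m = (-42)² − 4·437 = 16
m = 16 > 0,  v_rel·d = -42 < 0  ⇒  outside

inside=no margin=16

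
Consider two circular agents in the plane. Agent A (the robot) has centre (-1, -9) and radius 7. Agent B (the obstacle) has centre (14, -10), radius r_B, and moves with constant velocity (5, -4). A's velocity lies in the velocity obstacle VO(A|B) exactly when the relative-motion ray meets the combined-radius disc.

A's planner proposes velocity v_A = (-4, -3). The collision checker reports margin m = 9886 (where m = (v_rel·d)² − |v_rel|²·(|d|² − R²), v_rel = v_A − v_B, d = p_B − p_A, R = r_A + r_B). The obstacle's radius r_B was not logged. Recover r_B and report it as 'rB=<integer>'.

m = 9886
d = (15, -1);  v_rel = (-9, 1),  |v_rel|² = 82
v_rel×d = (-9)·(-1) − (1)·(15) = -6
since m = R²·82 − (-6)²:  R² = (36 + 9886) / 82 = 121
R = √121 = 11  ⇒  r_B = 11 − 7 = 4

rB=4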